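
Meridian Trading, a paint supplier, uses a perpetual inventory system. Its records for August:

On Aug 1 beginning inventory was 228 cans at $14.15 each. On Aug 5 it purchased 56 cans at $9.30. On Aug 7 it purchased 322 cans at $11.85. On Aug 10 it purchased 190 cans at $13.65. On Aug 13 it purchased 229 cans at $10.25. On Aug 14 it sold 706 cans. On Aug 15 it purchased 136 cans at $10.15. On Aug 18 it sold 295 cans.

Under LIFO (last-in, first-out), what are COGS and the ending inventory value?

COGS = $11,619.85; ending inventory = $2,264.00

Aug 14, 706 sold [LIFO — newest first]: 229 @ $10.25 + 190 @ $13.65 + 287 @ $11.85 = $8,341.70
Aug 18, 295 sold [LIFO — newest first]: 136 @ $10.15 + 35 @ $11.85 + 56 @ $9.30 + 68 @ $14.15 = $3,278.15
Total COGS = $8,341.70 + $3,278.15 = $11,619.85
Ending inventory: 160 @ $14.15 = $2,264.00
Check: goods available $13,883.85 = COGS $11,619.85 + ending $2,264.00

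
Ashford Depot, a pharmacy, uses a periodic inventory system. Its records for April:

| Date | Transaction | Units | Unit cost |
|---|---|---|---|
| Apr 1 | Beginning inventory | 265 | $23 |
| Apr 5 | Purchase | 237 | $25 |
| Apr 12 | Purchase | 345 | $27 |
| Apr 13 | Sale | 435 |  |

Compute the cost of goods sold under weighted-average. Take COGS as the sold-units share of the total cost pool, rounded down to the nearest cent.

Apr 13, sell 435: 435/847 × $21,335.00 → $10,957.17
Ending inventory (cost pool remaining) = $10,377.83
Check: goods available $21,335.00 = COGS $10,957.17 + ending $10,377.83

COGS = $10,957.17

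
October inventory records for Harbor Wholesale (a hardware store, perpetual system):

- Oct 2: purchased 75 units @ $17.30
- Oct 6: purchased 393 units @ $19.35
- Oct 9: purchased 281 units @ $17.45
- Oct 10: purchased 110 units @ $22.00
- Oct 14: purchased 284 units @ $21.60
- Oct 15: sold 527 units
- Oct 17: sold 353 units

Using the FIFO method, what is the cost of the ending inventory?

Oct 15, 527 sold [FIFO — oldest first]: 75 @ $17.30 + 393 @ $19.35 + 59 @ $17.45 = $9,931.60
Oct 17, 353 sold [FIFO — oldest first]: 222 @ $17.45 + 110 @ $22.00 + 21 @ $21.60 = $6,747.50
Total COGS = $9,931.60 + $6,747.50 = $16,679.10
Ending inventory: 263 @ $21.60 = $5,680.80
Check: goods available $22,359.90 = COGS $16,679.10 + ending $5,680.80

Ending inventory = $5,680.80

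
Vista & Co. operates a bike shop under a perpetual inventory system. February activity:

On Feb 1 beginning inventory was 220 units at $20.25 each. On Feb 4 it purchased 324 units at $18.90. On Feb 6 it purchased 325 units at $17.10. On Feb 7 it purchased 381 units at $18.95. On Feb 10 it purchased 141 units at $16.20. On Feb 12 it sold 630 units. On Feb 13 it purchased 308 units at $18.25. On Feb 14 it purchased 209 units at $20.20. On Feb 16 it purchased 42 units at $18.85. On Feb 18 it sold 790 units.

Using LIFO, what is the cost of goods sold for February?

Feb 12, 630 sold [LIFO — newest first]: 141 @ $16.20 + 381 @ $18.95 + 108 @ $17.10 = $11,350.95
Feb 18, 790 sold [LIFO — newest first]: 42 @ $18.85 + 209 @ $20.20 + 308 @ $18.25 + 217 @ $17.10 + 14 @ $18.90 = $14,609.80
Total COGS = $11,350.95 + $14,609.80 = $25,960.75
Ending inventory: 220 @ $20.25 + 310 @ $18.90 = $10,314.00

COGS = $25,960.75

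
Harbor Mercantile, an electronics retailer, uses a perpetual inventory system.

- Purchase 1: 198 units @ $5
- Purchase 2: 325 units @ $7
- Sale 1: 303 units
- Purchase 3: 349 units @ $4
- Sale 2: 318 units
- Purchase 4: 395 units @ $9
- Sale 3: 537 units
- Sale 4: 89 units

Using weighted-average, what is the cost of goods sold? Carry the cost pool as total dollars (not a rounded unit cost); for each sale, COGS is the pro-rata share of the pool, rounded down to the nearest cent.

COGS = $8,068.11

After Purchase 1: 198 on hand, pool $990.00 (≈ $5.0000 each)
After Purchase 2: 523 on hand, pool $3,265.00 (≈ $6.2428 each)
Sale 1, sell 303: 303/523 × $3,265.00 → $1,891.57
After Purchase 3: 569 on hand, pool $2,769.43 (≈ $4.8672 each)
Sale 2, sell 318: 318/569 × $2,769.43 → $1,547.76
After Purchase 4: 646 on hand, pool $4,776.67 (≈ $7.3942 each)
Sale 3, sell 537: 537/646 × $4,776.67 → $3,970.69
Sale 4, sell 89: 89/109 × $805.98 → $658.09
Total COGS = $1,891.57 + $1,547.76 + $3,970.69 + $658.09 = $8,068.11
Ending inventory (cost pool remaining) = $147.89
Check: goods available $8,216.00 = COGS $8,068.11 + ending $147.89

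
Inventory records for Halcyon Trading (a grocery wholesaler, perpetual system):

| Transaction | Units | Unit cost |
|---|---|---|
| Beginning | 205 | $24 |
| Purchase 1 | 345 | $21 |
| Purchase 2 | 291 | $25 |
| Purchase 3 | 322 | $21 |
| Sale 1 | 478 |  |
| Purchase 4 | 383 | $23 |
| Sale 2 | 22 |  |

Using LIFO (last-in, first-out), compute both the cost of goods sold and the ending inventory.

COGS = $11,168; ending inventory = $23,843

Sale 1 (478) [LIFO — newest first]: 322 @ $21 + 156 @ $25 = $10,662
Sale 2 (22) [LIFO — newest first]: 22 @ $23 = $506
Total COGS = $10,662 + $506 = $11,168
Ending inventory: 205 @ $24 + 345 @ $21 + 135 @ $25 + 361 @ $23 = $23,843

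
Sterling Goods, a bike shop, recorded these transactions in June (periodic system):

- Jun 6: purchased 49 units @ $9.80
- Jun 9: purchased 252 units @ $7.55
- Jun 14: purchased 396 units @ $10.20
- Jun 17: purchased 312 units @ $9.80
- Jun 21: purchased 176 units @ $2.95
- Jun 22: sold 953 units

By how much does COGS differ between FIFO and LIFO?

FIFO COGS: 49 @ $9.80 + 252 @ $7.55 + 396 @ $10.20 + 256 @ $9.80 = $8,930.80
LIFO COGS: 176 @ $2.95 + 312 @ $9.80 + 396 @ $10.20 + 69 @ $7.55 = $8,136.95
Difference = |$8,930.80 − $8,136.95| = $793.85

$793.85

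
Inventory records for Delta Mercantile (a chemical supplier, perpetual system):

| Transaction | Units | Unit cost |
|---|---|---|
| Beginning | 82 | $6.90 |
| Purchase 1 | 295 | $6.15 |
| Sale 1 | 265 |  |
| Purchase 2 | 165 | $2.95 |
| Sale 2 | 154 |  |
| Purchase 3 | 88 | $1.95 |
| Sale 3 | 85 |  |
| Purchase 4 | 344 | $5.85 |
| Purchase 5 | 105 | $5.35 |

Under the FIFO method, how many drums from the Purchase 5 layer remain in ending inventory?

Sale 1 (265) [FIFO — oldest first]: 82 @ $6.90 + 183 @ $6.15 = $1,691.25
Sale 2 (154) [FIFO — oldest first]: 112 @ $6.15 + 42 @ $2.95 = $812.70
Sale 3 (85) [FIFO — oldest first]: 85 @ $2.95 = $250.75
Total COGS = $1,691.25 + $812.70 + $250.75 = $2,754.70
Ending inventory: 38 @ $2.95 + 88 @ $1.95 + 344 @ $5.85 + 105 @ $5.35 = $2,857.85

105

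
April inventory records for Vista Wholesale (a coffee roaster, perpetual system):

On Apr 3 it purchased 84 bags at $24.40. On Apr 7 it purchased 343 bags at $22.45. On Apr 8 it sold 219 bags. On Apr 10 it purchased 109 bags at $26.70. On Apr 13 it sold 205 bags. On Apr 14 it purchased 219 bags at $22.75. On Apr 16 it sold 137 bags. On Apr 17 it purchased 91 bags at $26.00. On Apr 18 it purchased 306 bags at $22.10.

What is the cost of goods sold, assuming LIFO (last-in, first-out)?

Apr 8, 219 sold [LIFO — newest first]: 219 @ $22.45 = $4,916.55
Apr 13, 205 sold [LIFO — newest first]: 109 @ $26.70 + 96 @ $22.45 = $5,065.50
Apr 16, 137 sold [LIFO — newest first]: 137 @ $22.75 = $3,116.75
Total COGS = $4,916.55 + $5,065.50 + $3,116.75 = $13,098.80
Ending inventory: 84 @ $24.40 + 28 @ $22.45 + 82 @ $22.75 + 91 @ $26.00 + 306 @ $22.10 = $13,672.30
Check: goods available $26,771.10 = COGS $13,098.80 + ending $13,672.30

COGS = $13,098.80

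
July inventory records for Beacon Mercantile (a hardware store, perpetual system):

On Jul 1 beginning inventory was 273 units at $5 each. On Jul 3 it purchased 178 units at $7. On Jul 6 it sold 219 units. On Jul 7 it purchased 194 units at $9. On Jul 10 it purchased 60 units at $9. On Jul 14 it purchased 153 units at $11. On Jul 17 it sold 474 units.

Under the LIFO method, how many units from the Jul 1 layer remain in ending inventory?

165

Jul 6, 219 sold [LIFO — newest first]: 178 @ $7 + 41 @ $5 = $1,451
Jul 17, 474 sold [LIFO — newest first]: 153 @ $11 + 60 @ $9 + 194 @ $9 + 67 @ $5 = $4,304
Total COGS = $1,451 + $4,304 = $5,755
Ending inventory: 165 @ $5 = $825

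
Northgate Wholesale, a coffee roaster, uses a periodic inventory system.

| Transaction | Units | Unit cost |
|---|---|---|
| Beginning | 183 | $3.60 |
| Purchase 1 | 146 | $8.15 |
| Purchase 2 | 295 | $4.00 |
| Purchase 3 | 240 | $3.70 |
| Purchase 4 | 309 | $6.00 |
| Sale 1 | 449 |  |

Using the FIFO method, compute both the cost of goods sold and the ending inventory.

Sale 1 (449) [FIFO — oldest first]: 183 @ $3.60 + 146 @ $8.15 + 120 @ $4.00 = $2,328.70
Ending inventory: 175 @ $4.00 + 240 @ $3.70 + 309 @ $6.00 = $3,442.00
Check: goods available $5,770.70 = COGS $2,328.70 + ending $3,442.00

COGS = $2,328.70; ending inventory = $3,442.00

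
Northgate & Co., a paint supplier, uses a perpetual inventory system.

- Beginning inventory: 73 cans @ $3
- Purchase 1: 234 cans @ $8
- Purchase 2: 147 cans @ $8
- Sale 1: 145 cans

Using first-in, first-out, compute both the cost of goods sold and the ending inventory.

Sale 1 (145) [FIFO — oldest first]: 73 @ $3 + 72 @ $8 = $795
Ending inventory: 162 @ $8 + 147 @ $8 = $2,472

COGS = $795; ending inventory = $2,472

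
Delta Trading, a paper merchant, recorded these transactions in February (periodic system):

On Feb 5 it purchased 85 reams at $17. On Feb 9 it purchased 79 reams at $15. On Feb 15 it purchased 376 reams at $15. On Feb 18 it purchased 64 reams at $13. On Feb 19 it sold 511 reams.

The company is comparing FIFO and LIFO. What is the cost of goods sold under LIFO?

COGS = $7,537

FIFO COGS: 85 @ $17 + 79 @ $15 + 347 @ $15 = $7,835
LIFO COGS: 64 @ $13 + 376 @ $15 + 71 @ $15 = $7,537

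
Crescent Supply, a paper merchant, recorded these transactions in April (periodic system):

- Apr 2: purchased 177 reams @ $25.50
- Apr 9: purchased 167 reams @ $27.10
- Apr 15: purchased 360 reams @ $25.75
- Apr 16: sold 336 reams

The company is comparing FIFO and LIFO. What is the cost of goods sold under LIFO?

COGS = $8,652.00

FIFO COGS: 177 @ $25.50 + 159 @ $27.10 = $8,822.40
LIFO COGS: 336 @ $25.75 = $8,652.00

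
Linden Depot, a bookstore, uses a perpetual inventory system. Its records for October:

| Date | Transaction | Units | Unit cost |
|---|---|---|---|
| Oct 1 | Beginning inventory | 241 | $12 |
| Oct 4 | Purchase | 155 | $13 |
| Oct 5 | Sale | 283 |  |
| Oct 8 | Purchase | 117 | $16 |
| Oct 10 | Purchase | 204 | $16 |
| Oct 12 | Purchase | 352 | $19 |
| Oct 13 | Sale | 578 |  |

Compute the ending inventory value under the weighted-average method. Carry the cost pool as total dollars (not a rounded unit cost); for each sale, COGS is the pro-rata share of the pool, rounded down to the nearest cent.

After Oct 1: 241 on hand, pool $2,892.00 (≈ $12.0000 each)
After Oct 4: 396 on hand, pool $4,907.00 (≈ $12.3914 each)
Oct 5, sell 283: 283/396 × $4,907.00 → $3,506.77
After Oct 8: 230 on hand, pool $3,272.23 (≈ $14.2271 each)
After Oct 10: 434 on hand, pool $6,536.23 (≈ $15.0604 each)
After Oct 12: 786 on hand, pool $13,224.23 (≈ $16.8247 each)
Oct 13, sell 578: 578/786 × $13,224.23 → $9,724.68
Total COGS = $3,506.77 + $9,724.68 = $13,231.45
Ending inventory (cost pool remaining) = $3,499.55
Check: goods available $16,731.00 = COGS $13,231.45 + ending $3,499.55

Ending inventory = $3,499.55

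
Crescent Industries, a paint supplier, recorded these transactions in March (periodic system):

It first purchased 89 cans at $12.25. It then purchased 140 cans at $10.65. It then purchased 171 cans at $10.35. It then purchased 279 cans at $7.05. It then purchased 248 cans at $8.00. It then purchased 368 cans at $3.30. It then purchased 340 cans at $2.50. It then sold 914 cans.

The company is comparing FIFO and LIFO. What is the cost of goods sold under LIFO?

COGS = $3,712.40

FIFO COGS: 89 @ $12.25 + 140 @ $10.65 + 171 @ $10.35 + 279 @ $7.05 + 235 @ $8.00 = $8,198.05
LIFO COGS: 340 @ $2.50 + 368 @ $3.30 + 206 @ $8.00 = $3,712.40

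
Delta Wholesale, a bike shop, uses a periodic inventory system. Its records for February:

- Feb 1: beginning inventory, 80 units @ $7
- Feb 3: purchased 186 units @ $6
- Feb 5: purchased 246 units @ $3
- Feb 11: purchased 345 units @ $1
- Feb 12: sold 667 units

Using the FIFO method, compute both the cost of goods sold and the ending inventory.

Feb 12, 667 sold [FIFO — oldest first]: 80 @ $7 + 186 @ $6 + 246 @ $3 + 155 @ $1 = $2,569
Ending inventory: 190 @ $1 = $190

COGS = $2,569; ending inventory = $190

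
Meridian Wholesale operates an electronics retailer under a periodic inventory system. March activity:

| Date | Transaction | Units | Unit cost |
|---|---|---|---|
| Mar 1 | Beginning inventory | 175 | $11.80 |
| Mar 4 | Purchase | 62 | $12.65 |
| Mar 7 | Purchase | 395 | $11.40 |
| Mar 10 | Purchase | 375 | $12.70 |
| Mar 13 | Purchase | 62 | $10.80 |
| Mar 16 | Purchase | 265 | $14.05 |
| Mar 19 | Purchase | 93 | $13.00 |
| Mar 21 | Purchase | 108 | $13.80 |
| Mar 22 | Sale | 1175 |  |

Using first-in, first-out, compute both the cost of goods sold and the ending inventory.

Mar 22, 1175 sold [FIFO — oldest first]: 175 @ $11.80 + 62 @ $12.65 + 395 @ $11.40 + 375 @ $12.70 + 62 @ $10.80 + 106 @ $14.05 = $14,273.70
Ending inventory: 159 @ $14.05 + 93 @ $13.00 + 108 @ $13.80 = $4,933.35
Check: goods available $19,207.05 = COGS $14,273.70 + ending $4,933.35

COGS = $14,273.70; ending inventory = $4,933.35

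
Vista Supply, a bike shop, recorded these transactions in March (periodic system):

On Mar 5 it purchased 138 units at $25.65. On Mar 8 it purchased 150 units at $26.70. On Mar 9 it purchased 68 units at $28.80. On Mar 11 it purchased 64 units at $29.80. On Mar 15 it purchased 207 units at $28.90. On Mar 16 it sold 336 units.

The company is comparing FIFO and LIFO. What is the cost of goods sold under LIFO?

FIFO COGS: 138 @ $25.65 + 150 @ $26.70 + 48 @ $28.80 = $8,927.10
LIFO COGS: 207 @ $28.90 + 64 @ $29.80 + 65 @ $28.80 = $9,761.50

COGS = $9,761.50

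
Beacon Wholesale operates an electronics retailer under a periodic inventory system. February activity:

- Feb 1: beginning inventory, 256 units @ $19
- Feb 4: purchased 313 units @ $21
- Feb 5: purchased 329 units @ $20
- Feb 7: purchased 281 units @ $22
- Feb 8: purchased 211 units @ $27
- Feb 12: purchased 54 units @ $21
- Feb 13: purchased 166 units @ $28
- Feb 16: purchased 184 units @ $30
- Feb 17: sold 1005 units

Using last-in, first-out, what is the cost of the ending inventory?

Ending inventory = $15,837

Feb 17, 1005 sold [LIFO — newest first]: 184 @ $30 + 166 @ $28 + 54 @ $21 + 211 @ $27 + 281 @ $22 + 109 @ $20 = $25,361
Ending inventory: 256 @ $19 + 313 @ $21 + 220 @ $20 = $15,837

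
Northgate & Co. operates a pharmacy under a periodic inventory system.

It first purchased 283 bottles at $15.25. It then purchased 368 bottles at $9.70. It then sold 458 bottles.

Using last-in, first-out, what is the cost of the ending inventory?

Sale 1 (458) [LIFO — newest first]: 368 @ $9.70 + 90 @ $15.25 = $4,942.10
Ending inventory: 193 @ $15.25 = $2,943.25

Ending inventory = $2,943.25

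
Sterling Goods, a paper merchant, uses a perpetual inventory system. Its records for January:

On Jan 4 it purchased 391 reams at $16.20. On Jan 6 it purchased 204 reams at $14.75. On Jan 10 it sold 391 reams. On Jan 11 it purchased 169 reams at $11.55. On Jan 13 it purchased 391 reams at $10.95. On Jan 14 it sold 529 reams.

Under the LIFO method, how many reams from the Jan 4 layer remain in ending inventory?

Jan 10, 391 sold [LIFO — newest first]: 204 @ $14.75 + 187 @ $16.20 = $6,038.40
Jan 14, 529 sold [LIFO — newest first]: 391 @ $10.95 + 138 @ $11.55 = $5,875.35
Total COGS = $6,038.40 + $5,875.35 = $11,913.75
Ending inventory: 204 @ $16.20 + 31 @ $11.55 = $3,662.85
Check: goods available $15,576.60 = COGS $11,913.75 + ending $3,662.85

204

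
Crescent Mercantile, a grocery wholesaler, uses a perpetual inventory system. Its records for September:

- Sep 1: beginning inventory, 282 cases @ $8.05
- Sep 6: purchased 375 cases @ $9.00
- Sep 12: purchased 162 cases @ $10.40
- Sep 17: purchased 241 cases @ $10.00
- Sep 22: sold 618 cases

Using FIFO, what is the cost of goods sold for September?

COGS = $5,294.10

Sep 22, 618 sold [FIFO — oldest first]: 282 @ $8.05 + 336 @ $9.00 = $5,294.10
Ending inventory: 39 @ $9.00 + 162 @ $10.40 + 241 @ $10.00 = $4,445.80
Check: goods available $9,739.90 = COGS $5,294.10 + ending $4,445.80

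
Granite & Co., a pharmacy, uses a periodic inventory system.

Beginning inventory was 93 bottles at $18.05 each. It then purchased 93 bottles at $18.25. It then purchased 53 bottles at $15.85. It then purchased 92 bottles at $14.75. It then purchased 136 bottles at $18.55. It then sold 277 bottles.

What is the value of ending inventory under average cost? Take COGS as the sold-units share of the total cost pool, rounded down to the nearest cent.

Ending inventory = $3,293.78

Sale 1, sell 277: 277/467 × $8,095.75 → $4,801.97
Ending inventory (cost pool remaining) = $3,293.78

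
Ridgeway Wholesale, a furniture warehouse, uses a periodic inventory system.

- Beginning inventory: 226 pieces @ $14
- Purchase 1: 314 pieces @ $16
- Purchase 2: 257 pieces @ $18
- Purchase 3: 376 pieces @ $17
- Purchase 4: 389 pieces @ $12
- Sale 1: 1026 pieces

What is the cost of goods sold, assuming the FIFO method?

Sale 1 (1026) [FIFO — oldest first]: 226 @ $14 + 314 @ $16 + 257 @ $18 + 229 @ $17 = $16,707
Ending inventory: 147 @ $17 + 389 @ $12 = $7,167

COGS = $16,707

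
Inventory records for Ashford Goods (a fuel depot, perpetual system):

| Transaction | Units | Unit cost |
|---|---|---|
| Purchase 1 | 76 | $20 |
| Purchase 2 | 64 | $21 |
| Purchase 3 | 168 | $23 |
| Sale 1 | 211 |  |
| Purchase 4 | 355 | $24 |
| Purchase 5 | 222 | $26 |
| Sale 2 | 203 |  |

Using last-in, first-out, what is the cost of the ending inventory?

Sale 1 (211) [LIFO — newest first]: 168 @ $23 + 43 @ $21 = $4,767
Sale 2 (203) [LIFO — newest first]: 203 @ $26 = $5,278
Total COGS = $4,767 + $5,278 = $10,045
Ending inventory: 76 @ $20 + 21 @ $21 + 355 @ $24 + 19 @ $26 = $10,975

Ending inventory = $10,975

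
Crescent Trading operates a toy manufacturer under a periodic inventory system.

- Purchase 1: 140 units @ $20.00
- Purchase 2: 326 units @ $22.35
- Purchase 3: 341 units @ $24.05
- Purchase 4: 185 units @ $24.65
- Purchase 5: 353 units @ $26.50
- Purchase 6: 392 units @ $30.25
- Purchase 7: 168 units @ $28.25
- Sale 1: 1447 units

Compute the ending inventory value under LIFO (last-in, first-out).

Sale 1 (1447) [LIFO — newest first]: 168 @ $28.25 + 392 @ $30.25 + 353 @ $26.50 + 185 @ $24.65 + 341 @ $24.05 + 8 @ $22.35 = $38,898.60
Ending inventory: 140 @ $20.00 + 318 @ $22.35 = $9,907.30
Check: goods available $48,805.90 = COGS $38,898.60 + ending $9,907.30

Ending inventory = $9,907.30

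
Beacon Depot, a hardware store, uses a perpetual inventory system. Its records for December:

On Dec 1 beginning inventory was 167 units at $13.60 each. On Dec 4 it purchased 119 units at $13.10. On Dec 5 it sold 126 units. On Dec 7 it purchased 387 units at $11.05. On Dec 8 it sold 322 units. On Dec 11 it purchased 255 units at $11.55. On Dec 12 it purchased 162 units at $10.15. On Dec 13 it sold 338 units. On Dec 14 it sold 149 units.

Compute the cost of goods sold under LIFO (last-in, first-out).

COGS = $10,588.00

Dec 5, 126 sold [LIFO — newest first]: 119 @ $13.10 + 7 @ $13.60 = $1,654.10
Dec 8, 322 sold [LIFO — newest first]: 322 @ $11.05 = $3,558.10
Dec 13, 338 sold [LIFO — newest first]: 162 @ $10.15 + 176 @ $11.55 = $3,677.10
Dec 14, 149 sold [LIFO — newest first]: 79 @ $11.55 + 65 @ $11.05 + 5 @ $13.60 = $1,698.70
Total COGS = $1,654.10 + $3,558.10 + $3,677.10 + $1,698.70 = $10,588.00
Ending inventory: 155 @ $13.60 = $2,108.00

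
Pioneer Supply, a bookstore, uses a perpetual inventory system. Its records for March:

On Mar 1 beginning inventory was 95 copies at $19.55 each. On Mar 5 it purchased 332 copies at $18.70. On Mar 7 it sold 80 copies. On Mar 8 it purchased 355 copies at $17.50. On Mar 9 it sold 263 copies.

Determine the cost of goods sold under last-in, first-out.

Mar 7, 80 sold [LIFO — newest first]: 80 @ $18.70 = $1,496.00
Mar 9, 263 sold [LIFO — newest first]: 263 @ $17.50 = $4,602.50
Total COGS = $1,496.00 + $4,602.50 = $6,098.50
Ending inventory: 95 @ $19.55 + 252 @ $18.70 + 92 @ $17.50 = $8,179.65
Check: goods available $14,278.15 = COGS $6,098.50 + ending $8,179.65

COGS = $6,098.50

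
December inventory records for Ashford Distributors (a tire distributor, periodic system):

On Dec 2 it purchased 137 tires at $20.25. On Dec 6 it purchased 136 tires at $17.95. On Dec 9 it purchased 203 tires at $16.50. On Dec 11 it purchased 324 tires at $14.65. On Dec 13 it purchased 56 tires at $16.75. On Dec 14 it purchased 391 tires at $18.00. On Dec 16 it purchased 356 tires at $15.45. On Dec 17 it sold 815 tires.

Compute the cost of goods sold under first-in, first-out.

COGS = $13,562.80

Dec 17, 815 sold [FIFO — oldest first]: 137 @ $20.25 + 136 @ $17.95 + 203 @ $16.50 + 324 @ $14.65 + 15 @ $16.75 = $13,562.80
Ending inventory: 41 @ $16.75 + 391 @ $18.00 + 356 @ $15.45 = $13,224.95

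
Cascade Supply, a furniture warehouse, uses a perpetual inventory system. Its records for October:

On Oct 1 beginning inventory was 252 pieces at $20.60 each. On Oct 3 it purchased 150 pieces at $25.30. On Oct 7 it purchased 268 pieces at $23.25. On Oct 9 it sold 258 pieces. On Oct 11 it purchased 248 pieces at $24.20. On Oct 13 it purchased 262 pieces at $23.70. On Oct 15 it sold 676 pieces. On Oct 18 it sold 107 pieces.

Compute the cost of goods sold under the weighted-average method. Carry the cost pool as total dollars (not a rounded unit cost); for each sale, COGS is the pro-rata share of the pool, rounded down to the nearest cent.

After Oct 1: 252 on hand, pool $5,191.20 (≈ $20.6000 each)
After Oct 3: 402 on hand, pool $8,986.20 (≈ $22.3537 each)
After Oct 7: 670 on hand, pool $15,217.20 (≈ $22.7122 each)
Oct 9, sell 258: 258/670 × $15,217.20 → $5,859.75
After Oct 11: 660 on hand, pool $15,359.05 (≈ $23.2713 each)
After Oct 13: 922 on hand, pool $21,568.45 (≈ $23.3931 each)
Oct 15, sell 676: 676/922 × $21,568.45 → $15,813.74
Oct 18, sell 107: 107/246 × $5,754.71 → $2,503.06
Total COGS = $5,859.75 + $15,813.74 + $2,503.06 = $24,176.55
Ending inventory (cost pool remaining) = $3,251.65

COGS = $24,176.55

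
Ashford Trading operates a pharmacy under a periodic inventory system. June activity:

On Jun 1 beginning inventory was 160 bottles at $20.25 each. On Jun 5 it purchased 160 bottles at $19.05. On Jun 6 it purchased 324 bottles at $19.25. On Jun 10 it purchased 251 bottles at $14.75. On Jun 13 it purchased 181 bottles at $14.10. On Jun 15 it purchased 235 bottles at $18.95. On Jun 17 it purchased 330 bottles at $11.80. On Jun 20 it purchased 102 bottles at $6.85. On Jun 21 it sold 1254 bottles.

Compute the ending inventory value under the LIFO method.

Ending inventory = $9,541.25

Jun 21, 1254 sold [LIFO — newest first]: 102 @ $6.85 + 330 @ $11.80 + 235 @ $18.95 + 181 @ $14.10 + 251 @ $14.75 + 155 @ $19.25 = $18,284.05
Ending inventory: 160 @ $20.25 + 160 @ $19.05 + 169 @ $19.25 = $9,541.25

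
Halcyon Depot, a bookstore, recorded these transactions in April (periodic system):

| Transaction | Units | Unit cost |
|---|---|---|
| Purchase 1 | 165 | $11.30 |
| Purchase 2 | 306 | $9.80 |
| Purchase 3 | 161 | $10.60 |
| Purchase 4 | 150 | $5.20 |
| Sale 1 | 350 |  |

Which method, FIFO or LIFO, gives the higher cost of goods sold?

FIFO

FIFO COGS: 165 @ $11.30 + 185 @ $9.80 = $3,677.50
LIFO COGS: 150 @ $5.20 + 161 @ $10.60 + 39 @ $9.80 = $2,868.80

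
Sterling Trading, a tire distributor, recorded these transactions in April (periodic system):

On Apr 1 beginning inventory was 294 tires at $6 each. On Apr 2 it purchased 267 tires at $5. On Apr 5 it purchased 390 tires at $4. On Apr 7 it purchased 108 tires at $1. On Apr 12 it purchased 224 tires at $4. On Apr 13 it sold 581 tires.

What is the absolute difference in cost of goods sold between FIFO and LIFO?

$1,179

FIFO COGS: 294 @ $6 + 267 @ $5 + 20 @ $4 = $3,179
LIFO COGS: 224 @ $4 + 108 @ $1 + 249 @ $4 = $2,000
Difference = |$3,179 − $2,000| = $1,179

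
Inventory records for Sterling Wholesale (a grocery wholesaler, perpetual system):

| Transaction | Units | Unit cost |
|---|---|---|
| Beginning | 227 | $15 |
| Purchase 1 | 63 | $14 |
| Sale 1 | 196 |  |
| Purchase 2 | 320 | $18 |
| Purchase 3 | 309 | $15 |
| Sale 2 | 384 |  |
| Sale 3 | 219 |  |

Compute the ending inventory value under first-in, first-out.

Sale 1 (196) [FIFO — oldest first]: 196 @ $15 = $2,940
Sale 2 (384) [FIFO — oldest first]: 31 @ $15 + 63 @ $14 + 290 @ $18 = $6,567
Sale 3 (219) [FIFO — oldest first]: 30 @ $18 + 189 @ $15 = $3,375
Total COGS = $2,940 + $6,567 + $3,375 = $12,882
Ending inventory: 120 @ $15 = $1,800

Ending inventory = $1,800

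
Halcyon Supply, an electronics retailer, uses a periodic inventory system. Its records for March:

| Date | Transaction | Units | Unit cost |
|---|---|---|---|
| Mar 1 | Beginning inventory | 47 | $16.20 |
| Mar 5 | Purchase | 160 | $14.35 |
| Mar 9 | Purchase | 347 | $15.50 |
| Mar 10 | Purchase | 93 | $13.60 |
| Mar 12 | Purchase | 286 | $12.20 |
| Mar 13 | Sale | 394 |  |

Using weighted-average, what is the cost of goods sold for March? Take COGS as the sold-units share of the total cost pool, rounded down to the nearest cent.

COGS = $5,570.01

Mar 13, sell 394: 394/933 × $13,189.90 → $5,570.01
Ending inventory (cost pool remaining) = $7,619.89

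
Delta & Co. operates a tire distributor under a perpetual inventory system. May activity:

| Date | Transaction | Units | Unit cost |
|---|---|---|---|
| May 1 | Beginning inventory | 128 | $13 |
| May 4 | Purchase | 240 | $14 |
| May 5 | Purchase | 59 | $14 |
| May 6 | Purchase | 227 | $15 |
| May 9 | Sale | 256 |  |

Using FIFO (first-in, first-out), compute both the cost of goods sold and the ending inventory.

May 9, 256 sold [FIFO — oldest first]: 128 @ $13 + 128 @ $14 = $3,456
Ending inventory: 112 @ $14 + 59 @ $14 + 227 @ $15 = $5,799

COGS = $3,456; ending inventory = $5,799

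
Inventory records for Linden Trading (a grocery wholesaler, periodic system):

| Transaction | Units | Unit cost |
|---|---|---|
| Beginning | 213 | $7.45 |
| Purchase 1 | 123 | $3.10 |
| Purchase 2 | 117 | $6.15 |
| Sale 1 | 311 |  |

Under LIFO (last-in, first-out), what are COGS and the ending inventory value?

Sale 1 (311) [LIFO — newest first]: 117 @ $6.15 + 123 @ $3.10 + 71 @ $7.45 = $1,629.80
Ending inventory: 142 @ $7.45 = $1,057.90
Check: goods available $2,687.70 = COGS $1,629.80 + ending $1,057.90

COGS = $1,629.80; ending inventory = $1,057.90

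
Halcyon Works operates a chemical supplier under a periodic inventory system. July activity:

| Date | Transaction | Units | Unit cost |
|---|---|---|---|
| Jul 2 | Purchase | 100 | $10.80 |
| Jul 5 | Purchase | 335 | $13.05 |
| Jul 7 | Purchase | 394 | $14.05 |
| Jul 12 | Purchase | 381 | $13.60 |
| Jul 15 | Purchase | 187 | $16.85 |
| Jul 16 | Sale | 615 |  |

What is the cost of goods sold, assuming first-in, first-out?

COGS = $7,980.75

Jul 16, 615 sold [FIFO — oldest first]: 100 @ $10.80 + 335 @ $13.05 + 180 @ $14.05 = $7,980.75
Ending inventory: 214 @ $14.05 + 381 @ $13.60 + 187 @ $16.85 = $11,339.25
Check: goods available $19,320.00 = COGS $7,980.75 + ending $11,339.25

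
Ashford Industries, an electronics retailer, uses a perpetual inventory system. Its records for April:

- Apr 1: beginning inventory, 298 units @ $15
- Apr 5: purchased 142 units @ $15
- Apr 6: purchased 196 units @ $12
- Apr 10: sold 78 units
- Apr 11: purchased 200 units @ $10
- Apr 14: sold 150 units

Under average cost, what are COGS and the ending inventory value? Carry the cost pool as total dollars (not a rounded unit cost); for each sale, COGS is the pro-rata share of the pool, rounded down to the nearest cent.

COGS = $3,047.90; ending inventory = $7,904.10

After Apr 1: 298 on hand, pool $4,470.00 (≈ $15.0000 each)
After Apr 5: 440 on hand, pool $6,600.00 (≈ $15.0000 each)
After Apr 6: 636 on hand, pool $8,952.00 (≈ $14.0755 each)
Apr 10, sell 78: 78/636 × $8,952.00 → $1,097.88
After Apr 11: 758 on hand, pool $9,854.12 (≈ $13.0002 each)
Apr 14, sell 150: 150/758 × $9,854.12 → $1,950.02
Total COGS = $1,097.88 + $1,950.02 = $3,047.90
Ending inventory (cost pool remaining) = $7,904.10
Check: goods available $10,952.00 = COGS $3,047.90 + ending $7,904.10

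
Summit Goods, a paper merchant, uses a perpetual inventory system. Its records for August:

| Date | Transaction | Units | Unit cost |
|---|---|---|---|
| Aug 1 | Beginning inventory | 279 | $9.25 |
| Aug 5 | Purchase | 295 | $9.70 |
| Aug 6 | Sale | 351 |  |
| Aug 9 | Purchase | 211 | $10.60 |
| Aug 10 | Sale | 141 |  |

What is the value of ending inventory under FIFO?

Ending inventory = $3,032.00

Aug 6, 351 sold [FIFO — oldest first]: 279 @ $9.25 + 72 @ $9.70 = $3,279.15
Aug 10, 141 sold [FIFO — oldest first]: 141 @ $9.70 = $1,367.70
Total COGS = $3,279.15 + $1,367.70 = $4,646.85
Ending inventory: 82 @ $9.70 + 211 @ $10.60 = $3,032.00
Check: goods available $7,678.85 = COGS $4,646.85 + ending $3,032.00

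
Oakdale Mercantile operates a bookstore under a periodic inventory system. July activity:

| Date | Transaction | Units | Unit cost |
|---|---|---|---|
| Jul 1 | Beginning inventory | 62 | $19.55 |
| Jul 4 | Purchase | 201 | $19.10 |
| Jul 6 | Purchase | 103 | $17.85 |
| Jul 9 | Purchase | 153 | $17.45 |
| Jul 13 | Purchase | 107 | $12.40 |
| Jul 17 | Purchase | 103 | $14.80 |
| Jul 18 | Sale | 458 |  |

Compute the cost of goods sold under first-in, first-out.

Jul 18, 458 sold [FIFO — oldest first]: 62 @ $19.55 + 201 @ $19.10 + 103 @ $17.85 + 92 @ $17.45 = $8,495.15
Ending inventory: 61 @ $17.45 + 107 @ $12.40 + 103 @ $14.80 = $3,915.65

COGS = $8,495.15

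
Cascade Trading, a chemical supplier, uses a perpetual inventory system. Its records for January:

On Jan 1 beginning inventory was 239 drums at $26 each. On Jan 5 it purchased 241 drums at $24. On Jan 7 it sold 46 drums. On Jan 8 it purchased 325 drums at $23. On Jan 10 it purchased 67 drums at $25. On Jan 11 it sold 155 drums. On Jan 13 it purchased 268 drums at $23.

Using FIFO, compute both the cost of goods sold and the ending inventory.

COGS = $5,226; ending inventory = $22,086

Jan 7, 46 sold [FIFO — oldest first]: 46 @ $26 = $1,196
Jan 11, 155 sold [FIFO — oldest first]: 155 @ $26 = $4,030
Total COGS = $1,196 + $4,030 = $5,226
Ending inventory: 38 @ $26 + 241 @ $24 + 325 @ $23 + 67 @ $25 + 268 @ $23 = $22,086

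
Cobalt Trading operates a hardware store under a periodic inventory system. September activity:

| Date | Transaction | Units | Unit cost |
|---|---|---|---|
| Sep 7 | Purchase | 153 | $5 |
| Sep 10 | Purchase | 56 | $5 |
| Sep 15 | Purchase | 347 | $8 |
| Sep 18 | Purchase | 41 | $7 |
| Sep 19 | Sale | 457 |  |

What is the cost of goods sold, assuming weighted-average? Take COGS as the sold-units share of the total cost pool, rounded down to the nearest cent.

Sep 19, sell 457: 457/597 × $4,108.00 → $3,144.64
Ending inventory (cost pool remaining) = $963.36

COGS = $3,144.64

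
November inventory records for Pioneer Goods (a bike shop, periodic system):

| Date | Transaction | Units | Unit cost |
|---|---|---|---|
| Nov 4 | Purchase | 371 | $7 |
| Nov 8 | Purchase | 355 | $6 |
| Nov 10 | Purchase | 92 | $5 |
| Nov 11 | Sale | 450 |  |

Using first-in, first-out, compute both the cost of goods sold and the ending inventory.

Nov 11, 450 sold [FIFO — oldest first]: 371 @ $7 + 79 @ $6 = $3,071
Ending inventory: 276 @ $6 + 92 @ $5 = $2,116

COGS = $3,071; ending inventory = $2,116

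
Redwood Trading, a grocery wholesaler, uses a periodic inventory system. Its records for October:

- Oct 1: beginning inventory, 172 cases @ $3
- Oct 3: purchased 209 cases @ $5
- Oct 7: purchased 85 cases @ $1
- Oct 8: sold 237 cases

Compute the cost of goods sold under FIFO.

Oct 8, 237 sold [FIFO — oldest first]: 172 @ $3 + 65 @ $5 = $841
Ending inventory: 144 @ $5 + 85 @ $1 = $805

COGS = $841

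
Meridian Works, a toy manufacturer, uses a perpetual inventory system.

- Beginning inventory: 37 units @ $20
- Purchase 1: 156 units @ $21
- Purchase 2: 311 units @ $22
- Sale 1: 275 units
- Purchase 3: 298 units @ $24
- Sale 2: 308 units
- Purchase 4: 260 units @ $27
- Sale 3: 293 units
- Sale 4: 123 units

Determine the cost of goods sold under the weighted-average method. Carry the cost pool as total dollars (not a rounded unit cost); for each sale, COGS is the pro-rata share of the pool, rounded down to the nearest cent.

COGS = $23,446.15

After Beginning: 37 on hand, pool $740.00 (≈ $20.0000 each)
After Purchase 1: 193 on hand, pool $4,016.00 (≈ $20.8083 each)
After Purchase 2: 504 on hand, pool $10,858.00 (≈ $21.5437 each)
Sale 1, sell 275: 275/504 × $10,858.00 → $5,924.50
After Purchase 3: 527 on hand, pool $12,085.50 (≈ $22.9326 each)
Sale 2, sell 308: 308/527 × $12,085.50 → $7,063.25
After Purchase 4: 479 on hand, pool $12,042.25 (≈ $25.1404 each)
Sale 3, sell 293: 293/479 × $12,042.25 → $7,366.13
Sale 4, sell 123: 123/186 × $4,676.12 → $3,092.27
Total COGS = $5,924.50 + $7,063.25 + $7,366.13 + $3,092.27 = $23,446.15
Ending inventory (cost pool remaining) = $1,583.85
Check: goods available $25,030.00 = COGS $23,446.15 + ending $1,583.85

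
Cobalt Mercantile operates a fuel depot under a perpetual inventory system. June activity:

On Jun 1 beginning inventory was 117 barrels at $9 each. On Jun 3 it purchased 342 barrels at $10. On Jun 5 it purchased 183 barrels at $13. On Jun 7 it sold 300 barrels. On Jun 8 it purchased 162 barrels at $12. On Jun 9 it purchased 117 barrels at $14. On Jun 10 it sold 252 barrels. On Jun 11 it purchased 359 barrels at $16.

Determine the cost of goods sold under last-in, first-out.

COGS = $6,807

Jun 7, 300 sold [LIFO — newest first]: 183 @ $13 + 117 @ $10 = $3,549
Jun 10, 252 sold [LIFO — newest first]: 117 @ $14 + 135 @ $12 = $3,258
Total COGS = $3,549 + $3,258 = $6,807
Ending inventory: 117 @ $9 + 225 @ $10 + 27 @ $12 + 359 @ $16 = $9,371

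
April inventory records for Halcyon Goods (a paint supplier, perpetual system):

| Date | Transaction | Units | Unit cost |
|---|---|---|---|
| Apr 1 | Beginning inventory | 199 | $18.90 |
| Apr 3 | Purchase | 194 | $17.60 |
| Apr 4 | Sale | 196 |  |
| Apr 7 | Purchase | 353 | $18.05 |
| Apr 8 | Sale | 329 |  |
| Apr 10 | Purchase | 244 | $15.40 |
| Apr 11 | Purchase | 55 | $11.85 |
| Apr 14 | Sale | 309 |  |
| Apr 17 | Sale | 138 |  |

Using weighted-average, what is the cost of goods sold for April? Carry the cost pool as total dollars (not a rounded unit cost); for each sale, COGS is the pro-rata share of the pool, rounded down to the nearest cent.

After Apr 1: 199 on hand, pool $3,761.10 (≈ $18.9000 each)
After Apr 3: 393 on hand, pool $7,175.50 (≈ $18.2583 each)
Apr 4, sell 196: 196/393 × $7,175.50 → $3,578.62
After Apr 7: 550 on hand, pool $9,968.53 (≈ $18.1246 each)
Apr 8, sell 329: 329/550 × $9,968.53 → $5,962.99
After Apr 10: 465 on hand, pool $7,763.14 (≈ $16.6949 each)
After Apr 11: 520 on hand, pool $8,414.89 (≈ $16.1825 each)
Apr 14, sell 309: 309/520 × $8,414.89 → $5,000.38
Apr 17, sell 138: 138/211 × $3,414.51 → $2,233.18
Total COGS = $3,578.62 + $5,962.99 + $5,000.38 + $2,233.18 = $16,775.17
Ending inventory (cost pool remaining) = $1,181.33
Check: goods available $17,956.50 = COGS $16,775.17 + ending $1,181.33

COGS = $16,775.17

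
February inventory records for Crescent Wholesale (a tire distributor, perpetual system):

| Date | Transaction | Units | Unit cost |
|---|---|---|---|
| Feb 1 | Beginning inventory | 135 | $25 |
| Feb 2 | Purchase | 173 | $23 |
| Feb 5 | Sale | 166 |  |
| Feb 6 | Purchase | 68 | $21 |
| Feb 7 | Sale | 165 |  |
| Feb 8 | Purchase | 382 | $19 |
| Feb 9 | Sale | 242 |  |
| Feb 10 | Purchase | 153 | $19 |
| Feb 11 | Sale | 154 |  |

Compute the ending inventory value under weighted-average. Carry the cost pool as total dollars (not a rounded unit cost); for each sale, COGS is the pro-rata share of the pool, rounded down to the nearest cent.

Ending inventory = $3,537.88

After Feb 1: 135 on hand, pool $3,375.00 (≈ $25.0000 each)
After Feb 2: 308 on hand, pool $7,354.00 (≈ $23.8766 each)
Feb 5, sell 166: 166/308 × $7,354.00 → $3,963.51
After Feb 6: 210 on hand, pool $4,818.49 (≈ $22.9452 each)
Feb 7, sell 165: 165/210 × $4,818.49 → $3,785.95
After Feb 8: 427 on hand, pool $8,290.54 (≈ $19.4158 each)
Feb 9, sell 242: 242/427 × $8,290.54 → $4,698.61
After Feb 10: 338 on hand, pool $6,498.93 (≈ $19.2276 each)
Feb 11, sell 154: 154/338 × $6,498.93 → $2,961.05
Total COGS = $3,963.51 + $3,785.95 + $4,698.61 + $2,961.05 = $15,409.12
Ending inventory (cost pool remaining) = $3,537.88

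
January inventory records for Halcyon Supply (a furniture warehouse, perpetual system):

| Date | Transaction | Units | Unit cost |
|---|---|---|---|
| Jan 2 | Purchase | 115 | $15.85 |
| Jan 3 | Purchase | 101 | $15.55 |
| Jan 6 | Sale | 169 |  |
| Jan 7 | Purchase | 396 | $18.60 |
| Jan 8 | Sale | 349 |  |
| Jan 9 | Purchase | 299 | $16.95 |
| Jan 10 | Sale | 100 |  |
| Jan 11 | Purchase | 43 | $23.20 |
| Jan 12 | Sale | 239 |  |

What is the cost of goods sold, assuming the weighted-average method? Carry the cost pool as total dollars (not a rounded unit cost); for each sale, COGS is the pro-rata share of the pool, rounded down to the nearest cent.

After Jan 2: 115 on hand, pool $1,822.75 (≈ $15.8500 each)
After Jan 3: 216 on hand, pool $3,393.30 (≈ $15.7097 each)
Jan 6, sell 169: 169/216 × $3,393.30 → $2,654.94
After Jan 7: 443 on hand, pool $8,103.96 (≈ $18.2934 each)
Jan 8, sell 349: 349/443 × $8,103.96 → $6,384.38
After Jan 9: 393 on hand, pool $6,787.63 (≈ $17.2713 each)
Jan 10, sell 100: 100/393 × $6,787.63 → $1,727.13
After Jan 11: 336 on hand, pool $6,058.10 (≈ $18.0301 each)
Jan 12, sell 239: 239/336 × $6,058.10 → $4,309.18
Total COGS = $2,654.94 + $6,384.38 + $1,727.13 + $4,309.18 = $15,075.63
Ending inventory (cost pool remaining) = $1,748.92
Check: goods available $16,824.55 = COGS $15,075.63 + ending $1,748.92

COGS = $15,075.63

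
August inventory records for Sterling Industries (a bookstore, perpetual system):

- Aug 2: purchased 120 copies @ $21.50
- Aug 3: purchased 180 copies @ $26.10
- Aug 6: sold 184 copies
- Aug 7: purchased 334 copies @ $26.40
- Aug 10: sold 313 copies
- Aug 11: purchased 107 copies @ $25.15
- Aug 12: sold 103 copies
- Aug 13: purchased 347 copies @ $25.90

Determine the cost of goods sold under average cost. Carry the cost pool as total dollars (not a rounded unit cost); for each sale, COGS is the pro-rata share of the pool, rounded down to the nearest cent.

After Aug 2: 120 on hand, pool $2,580.00 (≈ $21.5000 each)
After Aug 3: 300 on hand, pool $7,278.00 (≈ $24.2600 each)
Aug 6, sell 184: 184/300 × $7,278.00 → $4,463.84
After Aug 7: 450 on hand, pool $11,631.76 (≈ $25.8484 each)
Aug 10, sell 313: 313/450 × $11,631.76 → $8,090.53
After Aug 11: 244 on hand, pool $6,232.28 (≈ $25.5421 each)
Aug 12, sell 103: 103/244 × $6,232.28 → $2,630.83
After Aug 13: 488 on hand, pool $12,588.75 (≈ $25.7966 each)
Total COGS = $4,463.84 + $8,090.53 + $2,630.83 = $15,185.20
Ending inventory (cost pool remaining) = $12,588.75

COGS = $15,185.20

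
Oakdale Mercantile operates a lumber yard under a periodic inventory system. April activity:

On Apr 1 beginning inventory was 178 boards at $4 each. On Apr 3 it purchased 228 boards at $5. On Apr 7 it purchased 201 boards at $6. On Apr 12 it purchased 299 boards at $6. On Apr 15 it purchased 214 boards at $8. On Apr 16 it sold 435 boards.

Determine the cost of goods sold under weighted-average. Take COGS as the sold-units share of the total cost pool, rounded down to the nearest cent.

COGS = $2,549.41

Apr 16, sell 435: 435/1120 × $6,564.00 → $2,549.41
Ending inventory (cost pool remaining) = $4,014.59
Check: goods available $6,564.00 = COGS $2,549.41 + ending $4,014.59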